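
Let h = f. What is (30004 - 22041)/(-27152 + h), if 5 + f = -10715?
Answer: -7963/37872 ≈ -0.21026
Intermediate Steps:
f = -10720 (f = -5 - 10715 = -10720)
h = -10720
(30004 - 22041)/(-27152 + h) = (30004 - 22041)/(-27152 - 10720) = 7963/(-37872) = 7963*(-1/37872) = -7963/37872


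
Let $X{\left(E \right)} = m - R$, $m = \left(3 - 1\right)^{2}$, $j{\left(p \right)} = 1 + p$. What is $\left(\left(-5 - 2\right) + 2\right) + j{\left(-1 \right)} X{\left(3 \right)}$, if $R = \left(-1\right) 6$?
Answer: $-5$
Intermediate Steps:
$R = -6$
$m = 4$ ($m = 2^{2} = 4$)
$X{\left(E \right)} = 10$ ($X{\left(E \right)} = 4 - -6 = 4 + 6 = 10$)
$\left(\left(-5 - 2\right) + 2\right) + j{\left(-1 \right)} X{\left(3 \right)} = \left(\left(-5 - 2\right) + 2\right) + \left(1 - 1\right) 10 = \left(-7 + 2\right) + 0 \cdot 10 = -5 + 0 = -5$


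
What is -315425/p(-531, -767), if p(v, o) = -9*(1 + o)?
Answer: -315425/6894 ≈ -45.754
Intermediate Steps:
p(v, o) = -9 - 9*o
-315425/p(-531, -767) = -315425/(-9 - 9*(-767)) = -315425/(-9 + 6903) = -315425/6894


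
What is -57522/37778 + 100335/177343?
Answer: -3205334208/3349831927 ≈ -0.95686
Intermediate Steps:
-57522/37778 + 100335/177343 = -57522*1/37778 + 100335*(1/177343) = -28761/18889 + 100335/177343 = -3205334208/3349831927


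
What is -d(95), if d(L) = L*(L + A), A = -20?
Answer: -7125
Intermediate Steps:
d(L) = L*(-20 + L) (d(L) = L*(L - 20) = L*(-20 + L))
-d(95) = -95*(-20 + 95) = -95*75 = -1*7125 = -7125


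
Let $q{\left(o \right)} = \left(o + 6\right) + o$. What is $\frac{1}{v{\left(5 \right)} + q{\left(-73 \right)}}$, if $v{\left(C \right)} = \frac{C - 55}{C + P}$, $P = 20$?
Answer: $- \frac{1}{142} \approx -0.0070423$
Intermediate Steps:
$q{\left(o \right)} = 6 + 2 o$ ($q{\left(o \right)} = \left(6 + o\right) + o = 6 + 2 o$)
$v{\left(C \right)} = \frac{-55 + C}{20 + C}$ ($v{\left(C \right)} = \frac{C - 55}{C + 20} = \frac{-55 + C}{20 + C}$)
$\frac{1}{v{\left(5 \right)} + q{\left(-73 \right)}} = \frac{1}{\frac{-55 + 5}{20 + 5} + \left(6 + 2 \left(-73\right)\right)} = \frac{1}{\frac{1}{25} \left(-50\right) + \left(6 - 146\right)} = \frac{1}{\frac{1}{25} \left(-50\right) - 140} = \frac{1}{-2 - 140} = \frac{1}{-142} = - \frac{1}{142}$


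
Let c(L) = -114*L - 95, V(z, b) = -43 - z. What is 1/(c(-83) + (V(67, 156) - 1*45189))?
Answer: -1/35932 ≈ -2.7830e-5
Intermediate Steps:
c(L) = -95 - 114*L
1/(c(-83) + (V(67, 156) - 1*45189)) = 1/((-95 - 114*(-83)) + ((-43 - 1*67) - 1*45189)) = 1/((-95 + 9462) + ((-43 - 67) - 45189)) = 1/(9367 + (-110 - 45189)) = 1/(9367 - 45299) = 1/(-35932) = -1/35932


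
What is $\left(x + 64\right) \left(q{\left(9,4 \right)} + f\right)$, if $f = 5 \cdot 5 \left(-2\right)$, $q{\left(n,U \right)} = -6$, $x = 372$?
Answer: $-24416$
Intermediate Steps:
$f = -50$ ($f = 25 \left(-2\right) = -50$)
$\left(x + 64\right) \left(q{\left(9,4 \right)} + f\right) = \left(372 + 64\right) \left(-6 - 50\right) = 436 \left(-56\right) = -24416$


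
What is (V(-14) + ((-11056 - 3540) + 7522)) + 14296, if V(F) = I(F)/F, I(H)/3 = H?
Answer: 7225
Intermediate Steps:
I(H) = 3*H
V(F) = 3 (V(F) = (3*F)/F = 3)
(V(-14) + ((-11056 - 3540) + 7522)) + 14296 = (3 + ((-11056 - 3540) + 7522)) + 14296 = (3 + (-14596 + 7522)) + 14296 = (3 - 7074) + 14296 = -7071 + 14296 = 7225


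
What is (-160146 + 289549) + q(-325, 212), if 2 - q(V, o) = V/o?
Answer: 27434185/212 ≈ 1.2941e+5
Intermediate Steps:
q(V, o) = 2 - V/o
(-160146 + 289549) + q(-325, 212) = (-160146 + 289549) + (2 - 1*(-325)/212) = 129403 + (2 - 1*(-325)*1/212) = 129403 + (2 + 325/212) = 129403 + 749/212 = 27434185/212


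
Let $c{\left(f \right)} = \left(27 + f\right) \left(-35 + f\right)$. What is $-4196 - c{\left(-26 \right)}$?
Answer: $-4135$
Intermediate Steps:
$c{\left(f \right)} = \left(-35 + f\right) \left(27 + f\right)$
$-4196 - c{\left(-26 \right)} = -4196 - \left(-945 + \left(-26\right)^{2} - -208\right) = -4196 - \left(-945 + 676 + 208\right) = -4196 - -61 = -4196 + 61 = -4135$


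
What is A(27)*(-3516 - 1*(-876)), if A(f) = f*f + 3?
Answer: -1932480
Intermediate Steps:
A(f) = 3 + f² (A(f) = f² + 3 = 3 + f²)
A(27)*(-3516 - 1*(-876)) = (3 + 27²)*(-3516 - 1*(-876)) = (3 + 729)*(-3516 + 876) = 732*(-2640) = -1932480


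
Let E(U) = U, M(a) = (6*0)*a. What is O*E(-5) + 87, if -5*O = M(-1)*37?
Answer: 87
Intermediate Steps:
M(a) = 0 (M(a) = 0*a = 0)
O = 0 (O = -0*37 = -1/5*0 = 0)
O*E(-5) + 87 = 0*(-5) + 87 = 0 + 87 = 87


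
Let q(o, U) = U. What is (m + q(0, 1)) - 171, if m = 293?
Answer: 123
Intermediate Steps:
(m + q(0, 1)) - 171 = (293 + 1) - 171 = 294 - 171 = 123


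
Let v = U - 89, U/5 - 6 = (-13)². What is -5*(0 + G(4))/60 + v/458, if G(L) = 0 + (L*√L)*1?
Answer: 721/687 ≈ 1.0495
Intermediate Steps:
U = 875 (U = 30 + 5*(-13)² = 30 + 5*169 = 30 + 845 = 875)
G(L) = L^(3/2) (G(L) = 0 + L^(3/2)*1 = 0 + L^(3/2) = L^(3/2))
v = 786 (v = 875 - 89 = 786)
-5*(0 + G(4))/60 + v/458 = -5*(0 + 4^(3/2))/60 + 786/458 = -5*(0 + 8)*(1/60) + 786*(1/458) = -5*8*(1/60) + 393/229 = -40*1/60 + 393/229 = -⅔ + 393/229 = 721/687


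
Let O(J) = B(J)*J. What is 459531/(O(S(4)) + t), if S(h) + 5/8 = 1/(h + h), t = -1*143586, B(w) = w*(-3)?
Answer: -612708/191449 ≈ -3.2004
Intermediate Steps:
B(w) = -3*w
t = -143586
S(h) = -5/8 + 1/(2*h) (S(h) = -5/8 + 1/(h + h) = -5/8 + 1/(2*h))
O(J) = -3*J² (O(J) = (-3*J)*J = -3*J²)
459531/(O(S(4)) + t) = 459531/(-3*(4 - 5*4)²/1024 - 143586) = 459531/(-3*(4 - 20)²/1024 - 143586) = 459531/(-3*((⅛)*(¼)*(-16))² - 143586) = 459531/(-3*(-½)² - 143586) = 459531/(-3*¼ - 143586) = 459531/(-¾ - 143586) = 459531/(-574347/4) = 459531*(-4/574347) = -612708/191449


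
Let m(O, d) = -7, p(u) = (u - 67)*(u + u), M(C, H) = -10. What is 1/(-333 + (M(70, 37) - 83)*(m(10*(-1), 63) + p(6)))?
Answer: 1/68394 ≈ 1.4621e-5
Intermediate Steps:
p(u) = 2*u*(-67 + u) (p(u) = (-67 + u)*(2*u) = 2*u*(-67 + u))
1/(-333 + (M(70, 37) - 83)*(m(10*(-1), 63) + p(6))) = 1/(-333 + (-10 - 83)*(-7 + 2*6*(-67 + 6))) = 1/(-333 - 93*(-7 + 2*6*(-61))) = 1/(-333 - 93*(-7 - 732)) = 1/(-333 - 93*(-739)) = 1/(-333 + 68727) = 1/68394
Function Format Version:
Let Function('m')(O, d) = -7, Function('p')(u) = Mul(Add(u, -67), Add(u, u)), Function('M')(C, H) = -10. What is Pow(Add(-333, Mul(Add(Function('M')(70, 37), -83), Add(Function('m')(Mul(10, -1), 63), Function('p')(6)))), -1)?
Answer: Rational(1, 68394) ≈ 1.4621e-5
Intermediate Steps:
Function('p')(u) = Mul(2, u, Add(-67, u)) (Function('p')(u) = Mul(Add(-67, u), Mul(2, u)) = Mul(2, u, Add(-67, u)))
Pow(Add(-333, Mul(Add(Function('M')(70, 37), -83), Add(Function('m')(Mul(10, -1), 63), Function('p')(6)))), -1) = Pow(Add(-333, Mul(Add(-10, -83), Add(-7, Mul(2, 6, Add(-67, 6))))), -1) = Pow(Add(-333, Mul(-93, Add(-7, Mul(2, 6, -61)))), -1) = Pow(Add(-333, Mul(-93, Add(-7, -732))), -1) = Pow(Add(-333, Mul(-93, -739)), -1) = Pow(Add(-333, 68727), -1) = Pow(68394, -1) = Rational(1, 68394)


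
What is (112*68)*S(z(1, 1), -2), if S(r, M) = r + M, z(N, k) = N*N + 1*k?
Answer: 0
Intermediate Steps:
z(N, k) = k + N**2 (z(N, k) = N**2 + k = k + N**2)
S(r, M) = M + r
(112*68)*S(z(1, 1), -2) = (112*68)*(-2 + (1 + 1**2)) = 7616*(-2 + (1 + 1)) = 7616*(-2 + 2) = 7616*0 = 0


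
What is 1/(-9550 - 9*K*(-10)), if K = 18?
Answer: -1/7930 ≈ -0.00012610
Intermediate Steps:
1/(-9550 - 9*K*(-10)) = 1/(-9550 - 9*18*(-10)) = 1/(-9550 - 162*(-10)) = 1/(-9550 + 1620) = 1/(-7930) = -1/7930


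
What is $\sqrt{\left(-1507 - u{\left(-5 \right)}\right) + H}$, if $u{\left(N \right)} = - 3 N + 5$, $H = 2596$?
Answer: $\sqrt{1069} \approx 32.696$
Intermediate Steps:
$u{\left(N \right)} = 5 - 3 N$
$\sqrt{\left(-1507 - u{\left(-5 \right)}\right) + H} = \sqrt{\left(-1507 - \left(5 - -15\right)\right) + 2596} = \sqrt{\left(-1507 - \left(5 + 15\right)\right) + 2596} = \sqrt{\left(-1507 - 20\right) + 2596} = \sqrt{-1527 + 2596} = \sqrt{1069}$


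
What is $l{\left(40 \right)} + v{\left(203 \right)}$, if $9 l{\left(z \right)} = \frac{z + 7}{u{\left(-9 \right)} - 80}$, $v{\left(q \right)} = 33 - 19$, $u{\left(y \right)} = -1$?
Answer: $\frac{10159}{729} \approx 13.936$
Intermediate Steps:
$v{\left(q \right)} = 14$ ($v{\left(q \right)} = 33 - 19 = 14$)
$l{\left(z \right)} = - \frac{7}{729} - \frac{z}{729}$ ($l{\left(z \right)} = \frac{\left(z + 7\right) \frac{1}{-1 - 80}}{9} = \frac{\left(7 + z\right) \frac{1}{-81}}{9} = \frac{\left(7 + z\right) \left(- \frac{1}{81}\right)}{9} = \frac{- \frac{7}{81} - \frac{z}{81}}{9} = - \frac{7}{729} - \frac{z}{729}$)
$l{\left(40 \right)} + v{\left(203 \right)} = \left(- \frac{7}{729} - \frac{40}{729}\right) + 14 = - \frac{47}{729} + 14 = \frac{10159}{729}$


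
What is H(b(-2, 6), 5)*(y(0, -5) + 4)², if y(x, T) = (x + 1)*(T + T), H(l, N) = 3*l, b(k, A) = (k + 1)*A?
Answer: -648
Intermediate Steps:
b(k, A) = A*(1 + k) (b(k, A) = (1 + k)*A = A*(1 + k))
y(x, T) = 2*T*(1 + x) (y(x, T) = (1 + x)*(2*T) = 2*T*(1 + x))
H(b(-2, 6), 5)*(y(0, -5) + 4)² = (3*(6*(1 - 2)))*(2*(-5)*(1 + 0) + 4)² = (3*(6*(-1)))*(2*(-5)*1 + 4)² = (3*(-6))*(-10 + 4)² = -18*(-6)² = -18*36 = -648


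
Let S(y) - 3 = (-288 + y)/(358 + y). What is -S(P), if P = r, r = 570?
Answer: -1533/464 ≈ -3.3039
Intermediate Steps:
P = 570
S(y) = 3 + (-288 + y)/(358 + y)
-S(P) = -2*(393 + 2*570)/(358 + 570) = -2*(393 + 1140)/928 = -2*1533/928 = -1*1533/464 = -1533/464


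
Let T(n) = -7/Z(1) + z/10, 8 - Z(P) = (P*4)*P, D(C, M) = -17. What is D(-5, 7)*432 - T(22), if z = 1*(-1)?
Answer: -146843/20 ≈ -7342.1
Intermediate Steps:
z = -1
Z(P) = 8 - 4*P² (Z(P) = 8 - P*4*P = 8 - 4*P*P = 8 - 4*P²)
T(n) = -37/20 (T(n) = -7/(8 - 4*1²) - 1/10 = -7/(8 - 4*1) - 1*⅒ = -7/(8 - 4) - ⅒ = -7/4 - ⅒ = -37/20)
D(-5, 7)*432 - T(22) = -17*432 - 1*(-37/20) = -7344 + 37/20 = -146843/20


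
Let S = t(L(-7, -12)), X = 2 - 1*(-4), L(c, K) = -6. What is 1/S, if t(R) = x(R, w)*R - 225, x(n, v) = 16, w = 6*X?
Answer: -1/321 ≈ -0.0031153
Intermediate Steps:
X = 6 (X = 2 + 4 = 6)
w = 36 (w = 6*6 = 36)
t(R) = -225 + 16*R (t(R) = 16*R - 225 = -225 + 16*R)
S = -321 (S = -225 + 16*(-6) = -225 - 96 = -321)
1/S = 1/(-321) = -1/321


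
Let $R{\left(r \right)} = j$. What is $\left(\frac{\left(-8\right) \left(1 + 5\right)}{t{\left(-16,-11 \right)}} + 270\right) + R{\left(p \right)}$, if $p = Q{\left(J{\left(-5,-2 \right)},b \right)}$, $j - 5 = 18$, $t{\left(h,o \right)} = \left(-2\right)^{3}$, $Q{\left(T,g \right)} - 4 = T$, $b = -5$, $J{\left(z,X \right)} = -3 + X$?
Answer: $299$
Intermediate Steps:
$Q{\left(T,g \right)} = 4 + T$
$t{\left(h,o \right)} = -8$
$j = 23$ ($j = 5 + 18 = 23$)
$p = -1$ ($p = 4 - 5 = -1$)
$R{\left(r \right)} = 23$
$\left(\frac{\left(-8\right) \left(1 + 5\right)}{t{\left(-16,-11 \right)}} + 270\right) + R{\left(p \right)} = \left(\frac{\left(-8\right) \left(1 + 5\right)}{-8} + 270\right) + 23 = \left(\left(-8\right) 6 \left(- \frac{1}{8}\right) + 270\right) + 23 = \left(\left(-48\right) \left(- \frac{1}{8}\right) + 270\right) + 23 = \left(6 + 270\right) + 23 = 276 + 23 = 299$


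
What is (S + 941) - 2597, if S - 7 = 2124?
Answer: 475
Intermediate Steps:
S = 2131 (S = 7 + 2124 = 2131)
(S + 941) - 2597 = (2131 + 941) - 2597 = 3072 - 2597 = 475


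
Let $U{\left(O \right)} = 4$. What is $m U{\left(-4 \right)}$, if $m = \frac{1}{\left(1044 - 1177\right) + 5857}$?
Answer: $\frac{1}{1431} \approx 0.00069881$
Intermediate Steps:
$m = \frac{1}{5724}$ ($m = \frac{1}{\left(1044 - 1177\right) + 5857} = \frac{1}{-133 + 5857} = \frac{1}{5724} \approx 0.0001747$)
$m U{\left(-4 \right)} = \frac{1}{5724} \cdot 4 = \frac{1}{1431}$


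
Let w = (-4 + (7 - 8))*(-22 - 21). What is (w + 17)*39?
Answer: 9048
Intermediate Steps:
w = 215 (w = (-4 - 1)*(-43) = -5*(-43) = 215)
(w + 17)*39 = (215 + 17)*39 = 232*39 = 9048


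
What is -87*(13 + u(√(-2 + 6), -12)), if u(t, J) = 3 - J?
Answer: -2436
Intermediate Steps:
-87*(13 + u(√(-2 + 6), -12)) = -87*(13 + (3 - 1*(-12))) = -87*(13 + (3 + 12)) = -87*(13 + 15) = -87*28 = -2436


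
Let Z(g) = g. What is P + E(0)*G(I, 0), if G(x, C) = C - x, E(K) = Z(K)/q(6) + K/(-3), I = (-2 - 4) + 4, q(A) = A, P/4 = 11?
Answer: 44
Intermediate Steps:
P = 44 (P = 4*11 = 44)
I = -2 (I = -6 + 4 = -2)
E(K) = -K/6 (E(K) = K/6 + K/(-3) = K*(⅙) + K*(-⅓) = K/6 - K/3 = -K/6)
P + E(0)*G(I, 0) = 44 + (-⅙*0)*(0 - 1*(-2)) = 44 + 0*(0 + 2) = 44 + 0*2 = 44 + 0 = 44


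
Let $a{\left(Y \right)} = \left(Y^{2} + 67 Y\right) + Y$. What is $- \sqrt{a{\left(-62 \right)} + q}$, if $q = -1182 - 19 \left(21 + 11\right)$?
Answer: $- i \sqrt{2162} \approx - 46.497 i$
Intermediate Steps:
$a{\left(Y \right)} = Y^{2} + 68 Y$
$q = -1790$ ($q = -1182 - 608 = -1790$)
$- \sqrt{a{\left(-62 \right)} + q} = - \sqrt{- 62 \left(68 - 62\right) - 1790} = - \sqrt{\left(-62\right) 6 - 1790} = - \sqrt{-372 - 1790} = - \sqrt{-2162} = - i \sqrt{2162}$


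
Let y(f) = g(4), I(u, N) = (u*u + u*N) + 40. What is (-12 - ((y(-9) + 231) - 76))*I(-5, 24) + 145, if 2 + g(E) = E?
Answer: 9440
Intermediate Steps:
g(E) = -2 + E
I(u, N) = 40 + u**2 + N*u (I(u, N) = (u**2 + N*u) + 40 = 40 + u**2 + N*u)
y(f) = 2 (y(f) = -2 + 4 = 2)
(-12 - ((y(-9) + 231) - 76))*I(-5, 24) + 145 = (-12 - ((2 + 231) - 76))*(40 + (-5)**2 + 24*(-5)) + 145 = (-12 - (233 - 76))*(40 + 25 - 120) + 145 = (-12 - 1*157)*(-55) + 145 = (-12 - 157)*(-55) + 145 = -169*(-55) + 145 = 9295 + 145 = 9440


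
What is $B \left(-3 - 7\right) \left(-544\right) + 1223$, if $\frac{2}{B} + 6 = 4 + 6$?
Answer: $3943$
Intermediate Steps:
$B = \frac{1}{2}$ ($B = \frac{2}{-6 + \left(4 + 6\right)} = \frac{2}{-6 + 10} = \frac{2}{4} = 2 \cdot \frac{1}{4} = \frac{1}{2} \approx 0.5$)
$B \left(-3 - 7\right) \left(-544\right) + 1223 = \frac{-3 - 7}{2} \left(-544\right) + 1223 = \frac{1}{2} \left(-10\right) \left(-544\right) + 1223 = \left(-5\right) \left(-544\right) + 1223 = 2720 + 1223 = 3943$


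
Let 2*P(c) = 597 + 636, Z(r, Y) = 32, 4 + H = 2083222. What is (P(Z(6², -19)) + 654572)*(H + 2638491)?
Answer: 6187218874293/2 ≈ 3.0936e+12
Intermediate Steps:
H = 2083218 (H = -4 + 2083222 = 2083218)
P(c) = 1233/2 (P(c) = (597 + 636)/2 = (½)*1233 = 1233/2)
(P(Z(6², -19)) + 654572)*(H + 2638491) = (1233/2 + 654572)*(2083218 + 2638491) = (1310377/2)*4721709 = 6187218874293/2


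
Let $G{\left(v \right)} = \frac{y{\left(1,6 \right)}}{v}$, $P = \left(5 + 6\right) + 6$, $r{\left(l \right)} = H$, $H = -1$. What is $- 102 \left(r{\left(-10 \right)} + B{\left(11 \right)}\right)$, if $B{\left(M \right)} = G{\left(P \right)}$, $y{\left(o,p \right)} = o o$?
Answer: $96$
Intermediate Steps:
$y{\left(o,p \right)} = o^{2}$
$r{\left(l \right)} = -1$
$P = 17$ ($P = 11 + 6 = 17$)
$G{\left(v \right)} = \frac{1}{v}$ ($G{\left(v \right)} = \frac{1^{2}}{v} = 1 \frac{1}{v} = \frac{1}{v}$)
$B{\left(M \right)} = \frac{1}{17}$
$- 102 \left(r{\left(-10 \right)} + B{\left(11 \right)}\right) = - 102 \left(-1 + \frac{1}{17}\right) = \left(-102\right) \left(- \frac{16}{17}\right) = 96$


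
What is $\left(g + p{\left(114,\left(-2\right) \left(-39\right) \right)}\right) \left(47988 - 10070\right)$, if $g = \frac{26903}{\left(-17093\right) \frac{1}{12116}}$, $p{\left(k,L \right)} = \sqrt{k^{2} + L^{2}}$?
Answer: $- \frac{12359627970664}{17093} + 227508 \sqrt{530} \approx -7.1784 \cdot 10^{8}$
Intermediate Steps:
$p{\left(k,L \right)} = \sqrt{L^{2} + k^{2}}$
$g = - \frac{325956748}{17093}$ ($g = \frac{26903}{\left(-17093\right) \frac{1}{12116}} = \frac{26903}{- \frac{17093}{12116}} = 26903 \left(- \frac{12116}{17093}\right) = - \frac{325956748}{17093} \approx -19070.0$)
$\left(g + p{\left(114,\left(-2\right) \left(-39\right) \right)}\right) \left(47988 - 10070\right) = \left(- \frac{325956748}{17093} + \sqrt{\left(\left(-2\right) \left(-39\right)\right)^{2} + 114^{2}}\right) \left(47988 - 10070\right) = \left(- \frac{325956748}{17093} + \sqrt{78^{2} + 12996}\right) 37918 = \left(- \frac{325956748}{17093} + \sqrt{6084 + 12996}\right) 37918 = \left(- \frac{325956748}{17093} + \sqrt{19080}\right) 37918 = \left(- \frac{325956748}{17093} + 6 \sqrt{530}\right) 37918 = - \frac{12359627970664}{17093} + 227508 \sqrt{530}$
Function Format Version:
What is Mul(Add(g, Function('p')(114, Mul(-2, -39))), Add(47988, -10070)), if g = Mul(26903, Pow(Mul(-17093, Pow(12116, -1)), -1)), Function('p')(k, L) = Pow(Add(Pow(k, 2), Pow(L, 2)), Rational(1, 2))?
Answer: Add(Rational(-12359627970664, 17093), Mul(227508, Pow(530, Rational(1, 2)))) ≈ -7.1784e+8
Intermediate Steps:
Function('p')(k, L) = Pow(Add(Pow(L, 2), Pow(k, 2)), Rational(1, 2))
g = Rational(-325956748, 17093) (g = Mul(26903, Pow(Mul(-17093, Rational(1, 12116)), -1)) = Mul(26903, Pow(Rational(-17093, 12116), -1)) = Mul(26903, Rational(-12116, 17093)) = Rational(-325956748, 17093) ≈ -19070.)
Mul(Add(g, Function('p')(114, Mul(-2, -39))), Add(47988, -10070)) = Mul(Add(Rational(-325956748, 17093), Pow(Add(Pow(Mul(-2, -39), 2), Pow(114, 2)), Rational(1, 2))), Add(47988, -10070)) = Mul(Add(Rational(-325956748, 17093), Pow(Add(Pow(78, 2), 12996), Rational(1, 2))), 37918) = Mul(Add(Rational(-325956748, 17093), Pow(Add(6084, 12996), Rational(1, 2))), 37918) = Mul(Add(Rational(-325956748, 17093), Pow(19080, Rational(1, 2))), 37918) = Mul(Add(Rational(-325956748, 17093), Mul(6, Pow(530, Rational(1, 2)))), 37918) = Add(Rational(-12359627970664, 17093), Mul(227508, Pow(530, Rational(1, 2))))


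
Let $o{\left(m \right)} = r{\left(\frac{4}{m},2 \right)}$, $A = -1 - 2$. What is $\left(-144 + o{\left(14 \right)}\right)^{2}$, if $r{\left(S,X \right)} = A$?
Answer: $21609$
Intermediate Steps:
$A = -3$
$r{\left(S,X \right)} = -3$
$o{\left(m \right)} = -3$
$\left(-144 + o{\left(14 \right)}\right)^{2} = \left(-144 - 3\right)^{2} = \left(-147\right)^{2} = 21609$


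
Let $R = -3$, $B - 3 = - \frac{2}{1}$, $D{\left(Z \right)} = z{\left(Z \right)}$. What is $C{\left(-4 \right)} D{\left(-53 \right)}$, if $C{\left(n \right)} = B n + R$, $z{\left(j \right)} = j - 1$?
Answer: $378$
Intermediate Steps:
$z{\left(j \right)} = -1 + j$ ($z{\left(j \right)} = j - 1 = -1 + j$)
$D{\left(Z \right)} = -1 + Z$
$B = 1$ ($B = 3 - \frac{2}{1} = 3 - 2 = 1$)
$C{\left(n \right)} = -3 + n$ ($C{\left(n \right)} = 1 n - 3 = n - 3 = -3 + n$)
$C{\left(-4 \right)} D{\left(-53 \right)} = \left(-3 - 4\right) \left(-1 - 53\right) = \left(-7\right) \left(-54\right) = 378$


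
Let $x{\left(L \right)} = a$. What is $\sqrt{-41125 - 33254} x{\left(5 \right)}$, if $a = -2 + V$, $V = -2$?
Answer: $- 4 i \sqrt{74379} \approx - 1090.9 i$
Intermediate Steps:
$a = -4$ ($a = -2 - 2 = -4$)
$x{\left(L \right)} = -4$
$\sqrt{-41125 - 33254} x{\left(5 \right)} = \sqrt{-41125 - 33254} \left(-4\right) = \sqrt{-74379} \left(-4\right) = i \sqrt{74379} \left(-4\right) = - 4 i \sqrt{74379}$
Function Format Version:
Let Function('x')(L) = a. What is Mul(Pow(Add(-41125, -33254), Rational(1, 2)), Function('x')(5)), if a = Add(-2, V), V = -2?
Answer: Mul(-4, I, Pow(74379, Rational(1, 2))) ≈ Mul(-1090.9, I)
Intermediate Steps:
a = -4 (a = Add(-2, -2) = -4)
Function('x')(L) = -4
Mul(Pow(Add(-41125, -33254), Rational(1, 2)), Function('x')(5)) = Mul(Pow(Add(-41125, -33254), Rational(1, 2)), -4) = Mul(Pow(-74379, Rational(1, 2)), -4) = Mul(Mul(I, Pow(74379, Rational(1, 2))), -4) = Mul(-4, I, Pow(74379, Rational(1, 2)))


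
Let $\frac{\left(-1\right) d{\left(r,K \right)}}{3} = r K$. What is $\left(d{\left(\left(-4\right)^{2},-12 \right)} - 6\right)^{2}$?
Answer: $324900$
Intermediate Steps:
$d{\left(r,K \right)} = - 3 K r$ ($d{\left(r,K \right)} = - 3 r K = - 3 K r$)
$\left(d{\left(\left(-4\right)^{2},-12 \right)} - 6\right)^{2} = \left(\left(-3\right) \left(-12\right) \left(-4\right)^{2} - 6\right)^{2} = \left(\left(-3\right) \left(-12\right) 16 - 6\right)^{2} = \left(576 - 6\right)^{2} = 570^{2} = 324900$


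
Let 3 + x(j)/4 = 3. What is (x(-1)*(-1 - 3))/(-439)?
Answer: 0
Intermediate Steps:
x(j) = 0 (x(j) = -12 + 4*3 = -12 + 12 = 0)
(x(-1)*(-1 - 3))/(-439) = (0*(-1 - 3))/(-439) = (0*(-4))*(-1/439) = 0*(-1/439) = 0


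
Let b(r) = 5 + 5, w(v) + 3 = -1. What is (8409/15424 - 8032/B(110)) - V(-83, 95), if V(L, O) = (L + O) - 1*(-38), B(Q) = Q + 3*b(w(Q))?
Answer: -57669077/539840 ≈ -106.83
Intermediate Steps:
w(v) = -4 (w(v) = -3 - 1 = -4)
b(r) = 10
B(Q) = 30 + Q (B(Q) = Q + 3*10 = Q + 30 = 30 + Q)
V(L, O) = 38 + L + O (V(L, O) = (L + O) + 38 = 38 + L + O)
(8409/15424 - 8032/B(110)) - V(-83, 95) = (8409/15424 - 8032/(30 + 110)) - (38 - 83 + 95) = (8409*(1/15424) - 8032/140) - 1*50 = (8409/15424 - 8032*1/140) - 50 = (8409/15424 - 2008/35) - 50 = -30677077/539840 - 50 = -57669077/539840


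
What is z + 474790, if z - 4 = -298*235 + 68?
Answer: 404832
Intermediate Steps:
z = -69958 (z = 4 + (-298*235 + 68) = 4 + (-70030 + 68) = 4 - 69962 = -69958)
z + 474790 = -69958 + 474790 = 404832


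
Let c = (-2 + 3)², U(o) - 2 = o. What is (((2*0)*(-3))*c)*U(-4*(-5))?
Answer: 0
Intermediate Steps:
U(o) = 2 + o
c = 1 (c = 1² = 1)
(((2*0)*(-3))*c)*U(-4*(-5)) = (((2*0)*(-3))*1)*(2 - 4*(-5)) = ((0*(-3))*1)*(2 + 20) = (0*1)*22 = 0*22 = 0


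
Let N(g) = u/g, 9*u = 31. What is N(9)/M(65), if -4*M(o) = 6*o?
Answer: -62/15795 ≈ -0.0039253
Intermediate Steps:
u = 31/9 (u = (⅑)*31 = 31/9 ≈ 3.4444)
M(o) = -3*o/2
N(g) = 31/(9*g)
N(9)/M(65) = ((31/9)/9)/((-3/2*65)) = ((31/9)*(⅑))/(-195/2) = (31/81)*(-2/195) = -62/15795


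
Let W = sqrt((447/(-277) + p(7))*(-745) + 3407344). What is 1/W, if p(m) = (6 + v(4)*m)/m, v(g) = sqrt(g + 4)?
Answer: sqrt(1939)/sqrt(6607932931 - 2889110*sqrt(2)) ≈ 0.00054186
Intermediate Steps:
v(g) = sqrt(4 + g)
p(m) = (6 + 2*m*sqrt(2))/m (p(m) = (6 + sqrt(4 + 4)*m)/m = (6 + sqrt(8)*m)/m = (6 + (2*sqrt(2))*m)/m = (6 + 2*m*sqrt(2))/m)
W = sqrt(6607932931/1939 - 1490*sqrt(2)) (W = sqrt((447/(-277) + (2*sqrt(2) + 6/7))*(-745) + 3407344) = sqrt((447*(-1/277) + (2*sqrt(2) + 6*(1/7)))*(-745) + 3407344) = sqrt((-447/277 + (2*sqrt(2) + 6/7))*(-745) + 3407344) = sqrt((-447/277 + (6/7 + 2*sqrt(2)))*(-745) + 3407344) = sqrt((-1467/1939 + 2*sqrt(2))*(-745) + 3407344) = sqrt((1092915/1939 - 1490*sqrt(2)) + 3407344) = sqrt(6607932931/1939 - 1490*sqrt(2)) ≈ 1845.5)
1/W = 1/(sqrt(12812781953209 - 5601984290*sqrt(2))/1939) = 1939/sqrt(12812781953209 - 5601984290*sqrt(2))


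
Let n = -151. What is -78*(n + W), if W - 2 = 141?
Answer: 624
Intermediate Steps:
W = 143 (W = 2 + 141 = 143)
-78*(n + W) = -78*(-151 + 143) = -78*(-8) = 624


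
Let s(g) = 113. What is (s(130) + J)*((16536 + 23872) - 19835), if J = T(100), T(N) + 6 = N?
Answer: 4258611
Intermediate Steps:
T(N) = -6 + N
J = 94 (J = -6 + 100 = 94)
(s(130) + J)*((16536 + 23872) - 19835) = (113 + 94)*((16536 + 23872) - 19835) = 207*(40408 - 19835) = 207*20573 = 4258611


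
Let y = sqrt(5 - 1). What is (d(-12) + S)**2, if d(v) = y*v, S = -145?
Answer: 28561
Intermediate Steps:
y = 2 (y = sqrt(4) = 2)
d(v) = 2*v
(d(-12) + S)**2 = (2*(-12) - 145)**2 = (-24 - 145)**2 = (-169)**2 = 28561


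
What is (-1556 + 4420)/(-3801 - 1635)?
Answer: -716/1359 ≈ -0.52686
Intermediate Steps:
(-1556 + 4420)/(-3801 - 1635) = 2864/(-5436) = 2864*(-1/5436) = -716/1359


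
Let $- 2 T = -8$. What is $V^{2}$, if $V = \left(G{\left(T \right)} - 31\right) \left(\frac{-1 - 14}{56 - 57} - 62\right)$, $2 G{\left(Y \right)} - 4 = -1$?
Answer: $\frac{7689529}{4} \approx 1.9224 \cdot 10^{6}$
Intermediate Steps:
$T = 4$ ($T = \left(- \frac{1}{2}\right) \left(-8\right) = 4$)
$G{\left(Y \right)} = \frac{3}{2}$ ($G{\left(Y \right)} = 2 + \frac{1}{2} \left(-1\right) = 2 - \frac{1}{2} = \frac{3}{2}$)
$V = \frac{2773}{2}$ ($V = \left(\frac{3}{2} - 31\right) \left(\frac{-1 - 14}{56 - 57} - 62\right) = - \frac{59 \left(- \frac{15}{-1} - 62\right)}{2} = - \frac{59 \left(\left(-15\right) \left(-1\right) - 62\right)}{2} = - \frac{59 \left(15 - 62\right)}{2} = \left(- \frac{59}{2}\right) \left(-47\right) = \frac{2773}{2} \approx 1386.5$)
$V^{2} = \left(\frac{2773}{2}\right)^{2} = \frac{7689529}{4}$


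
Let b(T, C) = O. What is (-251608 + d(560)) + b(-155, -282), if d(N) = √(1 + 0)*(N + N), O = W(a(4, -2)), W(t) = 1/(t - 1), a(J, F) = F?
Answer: -751465/3 ≈ -2.5049e+5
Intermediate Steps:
W(t) = 1/(-1 + t)
O = -⅓ (O = 1/(-1 - 2) = 1/(-3) = -⅓ ≈ -0.33333)
b(T, C) = -⅓
d(N) = 2*N (d(N) = √1*(2*N) = 1*(2*N) = 2*N)
(-251608 + d(560)) + b(-155, -282) = (-251608 + 2*560) - ⅓ = (-251608 + 1120) - ⅓ = -250488 - ⅓ = -751465/3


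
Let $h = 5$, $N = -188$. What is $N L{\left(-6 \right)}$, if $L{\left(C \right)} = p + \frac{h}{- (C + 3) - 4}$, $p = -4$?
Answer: $1692$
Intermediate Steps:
$L{\left(C \right)} = -4 + \frac{5}{-7 - C}$ ($L{\left(C \right)} = -4 + \frac{1}{- (C + 3) - 4} \cdot 5 = -4 + \frac{1}{- (3 + C) - 4} \cdot 5 = -4 + \frac{1}{\left(-3 - C\right) - 4} \cdot 5 = -4 + \frac{1}{-7 - C} 5 = -4 + \frac{5}{-7 - C}$)
$N L{\left(-6 \right)} = - 188 \frac{-33 - -24}{7 - 6} = - 188 \frac{-33 + 24}{1} = - 188 \cdot 1 \left(-9\right) = \left(-188\right) \left(-9\right) = 1692$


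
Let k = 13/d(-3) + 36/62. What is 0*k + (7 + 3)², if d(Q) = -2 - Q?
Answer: 100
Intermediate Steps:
k = 421/31 (k = 13/(-2 - 1*(-3)) + 36/62 = 13/(-2 + 3) + 36*(1/62) = 13/1 + 18/31 = 13*1 + 18/31 = 13 + 18/31 = 421/31 ≈ 13.581)
0*k + (7 + 3)² = 0*(421/31) + (7 + 3)² = 0 + 10² = 0 + 100 = 100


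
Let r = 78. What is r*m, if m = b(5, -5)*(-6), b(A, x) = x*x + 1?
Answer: -12168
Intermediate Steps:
b(A, x) = 1 + x² (b(A, x) = x² + 1 = 1 + x²)
m = -156 (m = (1 + (-5)²)*(-6) = (1 + 25)*(-6) = 26*(-6) = -156)
r*m = 78*(-156) = -12168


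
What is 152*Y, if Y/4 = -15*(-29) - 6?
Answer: 260832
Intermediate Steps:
Y = 1716 (Y = 4*(-15*(-29) - 6) = 4*(435 - 6) = 4*429 = 1716)
152*Y = 152*1716 = 260832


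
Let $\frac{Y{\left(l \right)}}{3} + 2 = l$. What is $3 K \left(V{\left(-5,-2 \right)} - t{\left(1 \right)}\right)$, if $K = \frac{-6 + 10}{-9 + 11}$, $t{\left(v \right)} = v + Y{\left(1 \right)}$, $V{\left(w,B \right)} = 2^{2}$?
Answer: $36$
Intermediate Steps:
$Y{\left(l \right)} = -6 + 3 l$
$V{\left(w,B \right)} = 4$
$t{\left(v \right)} = -3 + v$ ($t{\left(v \right)} = v + \left(-6 + 3 \cdot 1\right) = v + \left(-6 + 3\right) = v - 3 = -3 + v$)
$K = 2$ ($K = \frac{4}{2} = 4 \cdot \frac{1}{2} = 2$)
$3 K \left(V{\left(-5,-2 \right)} - t{\left(1 \right)}\right) = 3 \cdot 2 \left(4 - \left(-3 + 1\right)\right) = 6 \left(4 - -2\right) = 6 \left(4 + 2\right) = 6 \cdot 6 = 36$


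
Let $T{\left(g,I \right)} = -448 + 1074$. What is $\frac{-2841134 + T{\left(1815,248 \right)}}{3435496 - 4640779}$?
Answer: $\frac{946836}{401761} \approx 2.3567$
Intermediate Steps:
$T{\left(g,I \right)} = 626$
$\frac{-2841134 + T{\left(1815,248 \right)}}{3435496 - 4640779} = \frac{-2841134 + 626}{3435496 - 4640779} = - \frac{2840508}{-1205283} = \left(-2840508\right) \left(- \frac{1}{1205283}\right) = \frac{946836}{401761}$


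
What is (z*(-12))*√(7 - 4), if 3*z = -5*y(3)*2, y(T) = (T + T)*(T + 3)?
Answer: 1440*√3 ≈ 2494.2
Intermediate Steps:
y(T) = 2*T*(3 + T) (y(T) = (2*T)*(3 + T) = 2*T*(3 + T))
z = -120 (z = (-10*3*(3 + 3)*2)/3 = (-10*3*6*2)/3 = (-5*36*2)/3 = (-180*2)/3 = (⅓)*(-360) = -120)
(z*(-12))*√(7 - 4) = (-120*(-12))*√(7 - 4) = 1440*√3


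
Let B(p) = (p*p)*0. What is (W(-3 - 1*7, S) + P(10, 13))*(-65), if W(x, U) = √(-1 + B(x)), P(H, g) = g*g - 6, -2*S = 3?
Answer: -10595 - 65*I ≈ -10595.0 - 65.0*I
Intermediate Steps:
S = -3/2 (S = -½*3 = -3/2 ≈ -1.5000)
B(p) = 0 (B(p) = p²*0 = 0)
P(H, g) = -6 + g² (P(H, g) = g² - 6 = -6 + g²)
W(x, U) = I (W(x, U) = √(-1 + 0) = √(-1) = I)
(W(-3 - 1*7, S) + P(10, 13))*(-65) = (I + (-6 + 13²))*(-65) = (I + (-6 + 169))*(-65) = (I + 163)*(-65) = (163 + I)*(-65) = -10595 - 65*I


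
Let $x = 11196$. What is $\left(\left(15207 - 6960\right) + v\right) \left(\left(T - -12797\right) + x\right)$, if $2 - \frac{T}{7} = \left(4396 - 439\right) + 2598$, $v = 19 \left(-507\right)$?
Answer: $30322908$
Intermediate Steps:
$v = -9633$
$T = -45871$ ($T = 14 - 7 \left(\left(4396 - 439\right) + 2598\right) = 14 - 7 \left(3957 + 2598\right) = 14 - 45885 = -45871$)
$\left(\left(15207 - 6960\right) + v\right) \left(\left(T - -12797\right) + x\right) = \left(\left(15207 - 6960\right) - 9633\right) \left(\left(-45871 - -12797\right) + 11196\right) = \left(\left(15207 - 6960\right) - 9633\right) \left(\left(-45871 + 12797\right) + 11196\right) = \left(8247 - 9633\right) \left(-33074 + 11196\right) = \left(-1386\right) \left(-21878\right) = 30322908$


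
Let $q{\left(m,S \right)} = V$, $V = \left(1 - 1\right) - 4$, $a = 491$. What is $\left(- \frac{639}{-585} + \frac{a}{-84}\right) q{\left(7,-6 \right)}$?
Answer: $\frac{25951}{1365} \approx 19.012$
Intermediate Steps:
$V = -4$ ($V = 0 - 4 = -4$)
$q{\left(m,S \right)} = -4$
$\left(- \frac{639}{-585} + \frac{a}{-84}\right) q{\left(7,-6 \right)} = \left(- \frac{639}{-585} + \frac{491}{-84}\right) \left(-4\right) = \left(\left(-639\right) \left(- \frac{1}{585}\right) + 491 \left(- \frac{1}{84}\right)\right) \left(-4\right) = \left(\frac{71}{65} - \frac{491}{84}\right) \left(-4\right) = \left(- \frac{25951}{5460}\right) \left(-4\right) = \frac{25951}{1365}$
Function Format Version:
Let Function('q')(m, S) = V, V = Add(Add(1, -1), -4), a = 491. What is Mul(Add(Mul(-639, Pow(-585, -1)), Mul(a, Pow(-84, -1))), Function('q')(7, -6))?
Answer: Rational(25951, 1365) ≈ 19.012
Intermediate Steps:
V = -4 (V = Add(0, -4) = -4)
Function('q')(m, S) = -4
Mul(Add(Mul(-639, Pow(-585, -1)), Mul(a, Pow(-84, -1))), Function('q')(7, -6)) = Mul(Add(Mul(-639, Pow(-585, -1)), Mul(491, Pow(-84, -1))), -4) = Mul(Add(Mul(-639, Rational(-1, 585)), Mul(491, Rational(-1, 84))), -4) = Mul(Add(Rational(71, 65), Rational(-491, 84)), -4) = Mul(Rational(-25951, 5460), -4) = Rational(25951, 1365)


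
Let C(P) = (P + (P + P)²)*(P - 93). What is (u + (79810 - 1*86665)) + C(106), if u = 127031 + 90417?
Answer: 796243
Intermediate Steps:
C(P) = (-93 + P)*(P + 4*P²) (C(P) = (P + (2*P)²)*(-93 + P) = (P + 4*P²)*(-93 + P) = (-93 + P)*(P + 4*P²))
u = 217448
(u + (79810 - 1*86665)) + C(106) = (217448 + (79810 - 1*86665)) + 106*(-93 - 371*106 + 4*106²) = (217448 + (79810 - 86665)) + 106*(-93 - 39326 + 4*11236) = (217448 - 6855) + 106*(-93 - 39326 + 44944) = 210593 + 106*5525 = 210593 + 585650 = 796243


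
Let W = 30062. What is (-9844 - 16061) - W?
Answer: -55967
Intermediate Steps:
(-9844 - 16061) - W = (-9844 - 16061) - 1*30062 = -25905 - 30062 = -55967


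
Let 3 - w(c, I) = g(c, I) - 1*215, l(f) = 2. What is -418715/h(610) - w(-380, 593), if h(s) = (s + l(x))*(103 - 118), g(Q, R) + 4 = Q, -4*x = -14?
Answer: -1021529/1836 ≈ -556.39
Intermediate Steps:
x = 7/2 (x = -¼*(-14) = 7/2 ≈ 3.5000)
g(Q, R) = -4 + Q
h(s) = -30 - 15*s (h(s) = (s + 2)*(103 - 118) = (2 + s)*(-15) = -30 - 15*s)
w(c, I) = 222 - c (w(c, I) = 3 - ((-4 + c) - 1*215) = 3 - ((-4 + c) - 215) = 3 - (-219 + c) = 3 + (219 - c) = 222 - c)
-418715/h(610) - w(-380, 593) = -418715/(-30 - 15*610) - (222 - 1*(-380)) = -418715/(-30 - 9150) - (222 + 380) = -418715/(-9180) - 1*602 = -418715*(-1/9180) - 602 = 83743/1836 - 602 = -1021529/1836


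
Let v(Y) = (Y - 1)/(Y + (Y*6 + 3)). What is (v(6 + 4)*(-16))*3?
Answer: -432/73 ≈ -5.9178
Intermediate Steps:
v(Y) = (-1 + Y)/(3 + 7*Y) (v(Y) = (-1 + Y)/(Y + (6*Y + 3)) = (-1 + Y)/(Y + (3 + 6*Y)) = (-1 + Y)/(3 + 7*Y))
(v(6 + 4)*(-16))*3 = (((-1 + (6 + 4))/(3 + 7*(6 + 4)))*(-16))*3 = (((-1 + 10)/(3 + 7*10))*(-16))*3 = ((9/(3 + 70))*(-16))*3 = ((9/73)*(-16))*3 = -144/73*3 = -432/73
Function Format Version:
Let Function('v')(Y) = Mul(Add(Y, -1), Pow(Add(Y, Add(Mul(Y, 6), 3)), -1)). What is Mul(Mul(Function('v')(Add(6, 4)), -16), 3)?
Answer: Rational(-432, 73) ≈ -5.9178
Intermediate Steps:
Function('v')(Y) = Mul(Pow(Add(3, Mul(7, Y)), -1), Add(-1, Y)) (Function('v')(Y) = Mul(Add(-1, Y), Pow(Add(Y, Add(Mul(6, Y), 3)), -1)) = Mul(Add(-1, Y), Pow(Add(Y, Add(3, Mul(6, Y))), -1)) = Mul(Add(-1, Y), Pow(Add(3, Mul(7, Y)), -1)) = Mul(Pow(Add(3, Mul(7, Y)), -1), Add(-1, Y)))
Mul(Mul(Function('v')(Add(6, 4)), -16), 3) = Mul(Mul(Mul(Pow(Add(3, Mul(7, Add(6, 4))), -1), Add(-1, Add(6, 4))), -16), 3) = Mul(Mul(Mul(Pow(Add(3, Mul(7, 10)), -1), Add(-1, 10)), -16), 3) = Mul(Mul(Mul(Pow(Add(3, 70), -1), 9), -16), 3) = Mul(Mul(Mul(Pow(73, -1), 9), -16), 3) = Mul(Mul(Mul(Rational(1, 73), 9), -16), 3) = Mul(Mul(Rational(9, 73), -16), 3) = Mul(Rational(-144, 73), 3) = Rational(-432, 73)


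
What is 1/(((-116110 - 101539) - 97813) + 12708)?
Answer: -1/302754 ≈ -3.3030e-6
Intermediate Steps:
1/(((-116110 - 101539) - 97813) + 12708) = 1/((-217649 - 97813) + 12708) = 1/(-315462 + 12708) = 1/(-302754) = -1/302754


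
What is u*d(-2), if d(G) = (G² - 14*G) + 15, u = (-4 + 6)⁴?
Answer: 752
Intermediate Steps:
u = 16 (u = 2⁴ = 16)
d(G) = 15 + G² - 14*G
u*d(-2) = 16*(15 + (-2)² - 14*(-2)) = 16*(15 + 4 + 28) = 16*47 = 752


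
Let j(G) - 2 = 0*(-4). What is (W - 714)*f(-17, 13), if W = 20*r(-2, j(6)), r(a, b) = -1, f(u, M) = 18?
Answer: -13212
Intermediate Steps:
j(G) = 2 (j(G) = 2 + 0*(-4) = 2 + 0 = 2)
W = -20 (W = 20*(-1) = -20)
(W - 714)*f(-17, 13) = (-20 - 714)*18 = -734*18 = -13212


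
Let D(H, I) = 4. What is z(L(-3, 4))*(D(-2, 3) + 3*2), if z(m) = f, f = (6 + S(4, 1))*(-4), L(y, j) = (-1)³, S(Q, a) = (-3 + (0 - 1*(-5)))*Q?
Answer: -560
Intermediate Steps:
S(Q, a) = 2*Q (S(Q, a) = (-3 + (0 + 5))*Q = (-3 + 5)*Q = 2*Q)
L(y, j) = -1
f = -56 (f = (6 + 2*4)*(-4) = (6 + 8)*(-4) = 14*(-4) = -56)
z(m) = -56
z(L(-3, 4))*(D(-2, 3) + 3*2) = -56*(4 + 3*2) = -56*(4 + 6) = -56*10 = -560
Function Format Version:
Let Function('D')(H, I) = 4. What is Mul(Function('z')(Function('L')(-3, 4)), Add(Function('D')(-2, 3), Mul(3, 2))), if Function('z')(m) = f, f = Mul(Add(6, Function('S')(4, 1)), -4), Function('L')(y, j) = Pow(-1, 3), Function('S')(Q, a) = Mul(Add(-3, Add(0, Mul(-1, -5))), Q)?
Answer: -560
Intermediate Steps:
Function('S')(Q, a) = Mul(2, Q) (Function('S')(Q, a) = Mul(Add(-3, Add(0, 5)), Q) = Mul(Add(-3, 5), Q) = Mul(2, Q))
Function('L')(y, j) = -1
f = -56 (f = Mul(Add(6, Mul(2, 4)), -4) = Mul(Add(6, 8), -4) = Mul(14, -4) = -56)
Function('z')(m) = -56
Mul(Function('z')(Function('L')(-3, 4)), Add(Function('D')(-2, 3), Mul(3, 2))) = Mul(-56, Add(4, Mul(3, 2))) = Mul(-56, Add(4, 6)) = Mul(-56, 10) = -560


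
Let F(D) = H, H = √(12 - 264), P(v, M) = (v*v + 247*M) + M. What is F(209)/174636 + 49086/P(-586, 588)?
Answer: 24543/244610 + I*√7/29106 ≈ 0.10034 + 9.0901e-5*I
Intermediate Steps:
P(v, M) = v² + 248*M (P(v, M) = (v² + 247*M) + M = v² + 248*M)
H = 6*I*√7 (H = √(-252) = 6*I*√7 ≈ 15.875*I)
F(D) = 6*I*√7
F(209)/174636 + 49086/P(-586, 588) = (6*I*√7)/174636 + 49086/((-586)² + 248*588) = (6*I*√7)*(1/174636) + 49086/(343396 + 145824) = I*√7/29106 + 49086/489220 = I*√7/29106 + 49086*(1/489220) = I*√7/29106 + 24543/244610 = 24543/244610 + I*√7/29106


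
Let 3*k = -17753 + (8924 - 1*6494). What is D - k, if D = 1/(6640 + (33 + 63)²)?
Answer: 242961491/47568 ≈ 5107.7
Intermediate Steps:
k = -15323/3 (k = (-17753 + (8924 - 1*6494))/3 = (-17753 + (8924 - 6494))/3 = (-17753 + 2430)/3 = (⅓)*(-15323) = -15323/3 ≈ -5107.7)
D = 1/15856 (D = 1/(6640 + 96²) = 1/(6640 + 9216) = 1/15856 ≈ 6.3068e-5)
D - k = 1/15856 - 1*(-15323/3) = 1/15856 + 15323/3 = 242961491/47568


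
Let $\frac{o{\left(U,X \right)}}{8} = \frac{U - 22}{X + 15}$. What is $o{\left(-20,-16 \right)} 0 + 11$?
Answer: $11$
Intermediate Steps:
$o{\left(U,X \right)} = \frac{8 \left(-22 + U\right)}{15 + X}$ ($o{\left(U,X \right)} = 8 \frac{U - 22}{X + 15} = 8 \frac{-22 + U}{15 + X} = \frac{8 \left(-22 + U\right)}{15 + X}$)
$o{\left(-20,-16 \right)} 0 + 11 = \frac{8 \left(-22 - 20\right)}{15 - 16} \cdot 0 + 11 = 8 \frac{1}{-1} \left(-42\right) 0 + 11 = 8 \left(-1\right) \left(-42\right) 0 + 11 = 336 \cdot 0 + 11 = 0 + 11 = 11$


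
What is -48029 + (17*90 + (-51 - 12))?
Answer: -46562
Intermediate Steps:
-48029 + (17*90 + (-51 - 12)) = -48029 + (1530 - 63) = -48029 + 1467 = -46562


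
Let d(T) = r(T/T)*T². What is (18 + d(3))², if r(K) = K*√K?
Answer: 729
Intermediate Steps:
r(K) = K^(3/2)
d(T) = T² (d(T) = (T/T)^(3/2)*T² = 1^(3/2)*T² = 1*T² = T²)
(18 + d(3))² = (18 + 3²)² = (18 + 9)² = 27² = 729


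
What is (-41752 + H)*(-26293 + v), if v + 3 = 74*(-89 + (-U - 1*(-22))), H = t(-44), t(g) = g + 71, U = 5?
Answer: 1319511400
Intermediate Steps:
t(g) = 71 + g
H = 27 (H = 71 - 44 = 27)
v = -5331 (v = -3 + 74*(-89 + (-1*5 - 1*(-22))) = -3 + 74*(-89 + (-5 + 22)) = -3 + 74*(-89 + 17) = -3 + 74*(-72) = -3 - 5328 = -5331)
(-41752 + H)*(-26293 + v) = (-41752 + 27)*(-26293 - 5331) = -41725*(-31624) = 1319511400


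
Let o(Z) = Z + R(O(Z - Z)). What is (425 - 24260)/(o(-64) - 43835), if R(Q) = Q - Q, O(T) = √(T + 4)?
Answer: 7945/14633 ≈ 0.54295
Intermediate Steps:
O(T) = √(4 + T)
R(Q) = 0
o(Z) = Z (o(Z) = Z + 0 = Z)
(425 - 24260)/(o(-64) - 43835) = (425 - 24260)/(-64 - 43835) = -23835/(-43899) = -23835*(-1/43899) = 7945/14633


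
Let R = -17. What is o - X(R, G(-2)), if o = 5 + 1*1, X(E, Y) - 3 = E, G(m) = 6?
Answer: 20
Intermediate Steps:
X(E, Y) = 3 + E
o = 6 (o = 5 + 1 = 6)
o - X(R, G(-2)) = 6 - (3 - 17) = 6 - 1*(-14) = 6 + 14 = 20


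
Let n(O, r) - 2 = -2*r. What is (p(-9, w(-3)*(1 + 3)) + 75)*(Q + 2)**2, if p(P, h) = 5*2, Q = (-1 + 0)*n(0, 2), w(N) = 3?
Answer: 1360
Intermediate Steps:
n(O, r) = 2 - 2*r
Q = 2 (Q = (-1 + 0)*(2 - 2*2) = -(2 - 4) = -1*(-2) = 2)
p(P, h) = 10
(p(-9, w(-3)*(1 + 3)) + 75)*(Q + 2)**2 = (10 + 75)*(2 + 2)**2 = 85*4**2 = 85*16 = 1360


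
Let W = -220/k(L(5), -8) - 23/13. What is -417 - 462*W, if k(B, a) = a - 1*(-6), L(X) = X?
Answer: -655455/13 ≈ -50420.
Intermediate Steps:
k(B, a) = 6 + a (k(B, a) = a + 6 = 6 + a)
W = 1407/13 (W = -220/(6 - 8) - 23/13 = -220/(-2) - 23*1/13 = -220*(-½) - 23/13 = 110 - 23/13 = 1407/13 ≈ 108.23)
-417 - 462*W = -417 - 462*1407/13 = -417 - 650034/13 = -655455/13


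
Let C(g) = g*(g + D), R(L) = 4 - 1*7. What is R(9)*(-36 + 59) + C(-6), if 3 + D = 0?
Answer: -15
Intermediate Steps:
D = -3 (D = -3 + 0 = -3)
R(L) = -3 (R(L) = 4 - 7 = -3)
C(g) = g*(-3 + g) (C(g) = g*(g - 3) = g*(-3 + g))
R(9)*(-36 + 59) + C(-6) = -3*(-36 + 59) - 6*(-3 - 6) = -3*23 - 6*(-9) = -69 + 54 = -15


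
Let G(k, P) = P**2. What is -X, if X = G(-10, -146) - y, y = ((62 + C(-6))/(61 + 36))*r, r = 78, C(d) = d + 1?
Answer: -2063206/97 ≈ -21270.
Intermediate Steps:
C(d) = 1 + d
y = 4446/97 (y = ((62 + (1 - 6))/(61 + 36))*78 = ((62 - 5)/97)*78 = (57*(1/97))*78 = (57/97)*78 = 4446/97 ≈ 45.835)
X = 2063206/97 (X = (-146)**2 - 1*4446/97 = 21316 - 4446/97 = 2063206/97 ≈ 21270.)
-X = -1*2063206/97 = -2063206/97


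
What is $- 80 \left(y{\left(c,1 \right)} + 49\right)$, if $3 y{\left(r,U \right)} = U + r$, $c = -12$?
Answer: $- \frac{10880}{3} \approx -3626.7$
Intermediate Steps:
$y{\left(r,U \right)} = \frac{U}{3} + \frac{r}{3}$ ($y{\left(r,U \right)} = \frac{U + r}{3} = \frac{U}{3} + \frac{r}{3}$)
$- 80 \left(y{\left(c,1 \right)} + 49\right) = - 80 \left(\left(\frac{1}{3} \cdot 1 + \frac{1}{3} \left(-12\right)\right) + 49\right) = - 80 \left(\left(\frac{1}{3} - 4\right) + 49\right) = - 80 \left(- \frac{11}{3} + 49\right) = \left(-80\right) \frac{136}{3} = - \frac{10880}{3}$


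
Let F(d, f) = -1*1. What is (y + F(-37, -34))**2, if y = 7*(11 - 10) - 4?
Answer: 4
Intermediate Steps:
F(d, f) = -1
y = 3 (y = 7*1 - 4 = 7 - 4 = 3)
(y + F(-37, -34))**2 = (3 - 1)**2 = 2**2 = 4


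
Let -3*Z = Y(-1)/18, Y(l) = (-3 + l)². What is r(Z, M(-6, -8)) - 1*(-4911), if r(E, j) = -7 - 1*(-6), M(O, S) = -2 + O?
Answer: 4910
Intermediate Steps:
Z = -8/27 (Z = -(-3 - 1)²/(3*18) = -(-4)²/(3*18) = -16/(3*18) = -⅓*8/9 = -8/27 ≈ -0.29630)
r(E, j) = -1 (r(E, j) = -7 + 6 = -1)
r(Z, M(-6, -8)) - 1*(-4911) = -1 - 1*(-4911) = -1 + 4911 = 4910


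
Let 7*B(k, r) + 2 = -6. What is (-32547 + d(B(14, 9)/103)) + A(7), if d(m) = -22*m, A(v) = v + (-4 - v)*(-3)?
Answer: -23437371/721 ≈ -32507.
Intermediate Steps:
B(k, r) = -8/7 (B(k, r) = -2/7 + (⅐)*(-6) = -2/7 - 6/7 = -8/7)
A(v) = 12 + 4*v (A(v) = v + (12 + 3*v) = 12 + 4*v)
(-32547 + d(B(14, 9)/103)) + A(7) = (-32547 - (-176)/(7*103)) + (12 + 4*7) = (-32547 - (-176)/(7*103)) + (12 + 28) = (-32547 - 22*(-8/721)) + 40 = (-32547 + 176/721) + 40 = -23466211/721 + 40 = -23437371/721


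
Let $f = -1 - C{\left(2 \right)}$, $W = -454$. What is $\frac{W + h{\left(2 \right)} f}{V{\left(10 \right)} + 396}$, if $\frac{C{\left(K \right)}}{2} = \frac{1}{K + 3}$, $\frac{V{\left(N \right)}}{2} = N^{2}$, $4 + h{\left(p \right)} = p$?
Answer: $- \frac{564}{745} \approx -0.75705$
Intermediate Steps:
$h{\left(p \right)} = -4 + p$
$V{\left(N \right)} = 2 N^{2}$
$C{\left(K \right)} = \frac{2}{3 + K}$ ($C{\left(K \right)} = \frac{2}{K + 3} = \frac{2}{3 + K}$)
$f = - \frac{7}{5}$ ($f = -1 - \frac{2}{3 + 2} = -1 - \frac{2}{5} = - \frac{7}{5} \approx -1.4$)
$\frac{W + h{\left(2 \right)} f}{V{\left(10 \right)} + 396} = \frac{-454 + \left(-4 + 2\right) \left(- \frac{7}{5}\right)}{2 \cdot 10^{2} + 396} = \frac{-454 - - \frac{14}{5}}{2 \cdot 100 + 396} = \frac{-454 + \frac{14}{5}}{200 + 396} = - \frac{2256}{5 \cdot 596} = \left(- \frac{2256}{5}\right) \frac{1}{596} = - \frac{564}{745}$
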